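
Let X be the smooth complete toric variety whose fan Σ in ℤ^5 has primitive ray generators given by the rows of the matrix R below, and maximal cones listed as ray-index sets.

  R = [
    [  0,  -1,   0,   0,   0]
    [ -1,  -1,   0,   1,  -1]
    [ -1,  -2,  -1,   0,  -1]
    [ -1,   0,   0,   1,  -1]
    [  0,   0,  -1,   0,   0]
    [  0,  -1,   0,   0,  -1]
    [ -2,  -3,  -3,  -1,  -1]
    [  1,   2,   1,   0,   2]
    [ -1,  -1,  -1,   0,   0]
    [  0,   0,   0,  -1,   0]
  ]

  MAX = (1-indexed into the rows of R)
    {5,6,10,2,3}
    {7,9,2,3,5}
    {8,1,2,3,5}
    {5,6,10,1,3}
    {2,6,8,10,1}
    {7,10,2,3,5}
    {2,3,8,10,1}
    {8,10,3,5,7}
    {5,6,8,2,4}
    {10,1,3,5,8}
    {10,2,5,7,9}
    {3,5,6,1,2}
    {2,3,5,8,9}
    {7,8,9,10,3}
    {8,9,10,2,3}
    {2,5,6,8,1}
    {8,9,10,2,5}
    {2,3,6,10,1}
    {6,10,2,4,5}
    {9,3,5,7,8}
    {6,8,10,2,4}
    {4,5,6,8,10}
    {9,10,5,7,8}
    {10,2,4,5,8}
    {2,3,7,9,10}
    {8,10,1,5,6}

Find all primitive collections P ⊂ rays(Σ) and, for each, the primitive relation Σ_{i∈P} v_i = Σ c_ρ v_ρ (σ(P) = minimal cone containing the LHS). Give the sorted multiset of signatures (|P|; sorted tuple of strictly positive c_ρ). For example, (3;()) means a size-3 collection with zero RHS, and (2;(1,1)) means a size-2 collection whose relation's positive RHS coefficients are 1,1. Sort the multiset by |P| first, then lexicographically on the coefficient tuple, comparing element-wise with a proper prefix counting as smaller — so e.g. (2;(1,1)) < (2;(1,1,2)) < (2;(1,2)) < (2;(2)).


14 collections generate NE(X_Σ); each relation:

  • {1,4}:  v_{1} + v_{4} = v_{2} — sig = (2;(1))
  • {6,9}:  v_{6} + v_{9} = v_{3} — sig = (2;(1))
  • {1,7}:  v_{1} + v_{7} = 3·v_{3} + v_{5} + v_{8} + v_{10} — sig = (2;(1,1,1,3))
  • {3,4}:  v_{3} + v_{4} = 2·v_{2} + v_{5} + v_{10} — sig = (2;(1,1,2))
  • {6,7}:  v_{6} + v_{7} = 2·v_{3} + v_{5} + v_{10} — sig = (2;(1,1,2))
  • {1,9}:  v_{1} + v_{9} = 2·v_{3} + v_{8} — sig = (2;(1,2))
  • {4,7}:  v_{4} + v_{7} = 2·v_{2} + 2·v_{5} + v_{9} + 2·v_{10} — sig = (2;(1,2,2,2))
  • {4,9}:  v_{4} + v_{9} = 3·v_{2} + 2·v_{5} + v_{8} + 2·v_{10} — sig = (2;(1,2,2,3))
  • {3,6,8}:  v_{3} + v_{6} + v_{8} = v_{1} — sig = (3;(1))
  • {2,7,8}:  v_{2} + v_{7} + v_{8} = 2·v_{9} — sig = (3;(2))
  • {1,2,5,10}:  v_{1} + v_{2} + v_{5} + v_{10} = v_{3} — sig = (4;(1))
  • {3,5,9,10}:  v_{3} + v_{5} + v_{9} + v_{10} = v_{7} — sig = (4;(1))
  • {2,5,6,8,10}:  v_{2} + v_{5} + v_{6} + v_{8} + v_{10} = 0 — sig = (5;())
  • {2,3,5,8,10}:  v_{2} + v_{3} + v_{5} + v_{8} + v_{10} = v_{9} — sig = (5;(1))

so the primitive-relation signature multiset is
    (2;(1))
    (2;(1))
    (2;(1,1,1,3))
    (2;(1,1,2))
    (2;(1,1,2))
    (2;(1,2))
    (2;(1,2,2,2))
    (2;(1,2,2,3))
    (3;(1))
    (3;(2))
    (4;(1))
    (4;(1))
    (5;())
    (5;(1))


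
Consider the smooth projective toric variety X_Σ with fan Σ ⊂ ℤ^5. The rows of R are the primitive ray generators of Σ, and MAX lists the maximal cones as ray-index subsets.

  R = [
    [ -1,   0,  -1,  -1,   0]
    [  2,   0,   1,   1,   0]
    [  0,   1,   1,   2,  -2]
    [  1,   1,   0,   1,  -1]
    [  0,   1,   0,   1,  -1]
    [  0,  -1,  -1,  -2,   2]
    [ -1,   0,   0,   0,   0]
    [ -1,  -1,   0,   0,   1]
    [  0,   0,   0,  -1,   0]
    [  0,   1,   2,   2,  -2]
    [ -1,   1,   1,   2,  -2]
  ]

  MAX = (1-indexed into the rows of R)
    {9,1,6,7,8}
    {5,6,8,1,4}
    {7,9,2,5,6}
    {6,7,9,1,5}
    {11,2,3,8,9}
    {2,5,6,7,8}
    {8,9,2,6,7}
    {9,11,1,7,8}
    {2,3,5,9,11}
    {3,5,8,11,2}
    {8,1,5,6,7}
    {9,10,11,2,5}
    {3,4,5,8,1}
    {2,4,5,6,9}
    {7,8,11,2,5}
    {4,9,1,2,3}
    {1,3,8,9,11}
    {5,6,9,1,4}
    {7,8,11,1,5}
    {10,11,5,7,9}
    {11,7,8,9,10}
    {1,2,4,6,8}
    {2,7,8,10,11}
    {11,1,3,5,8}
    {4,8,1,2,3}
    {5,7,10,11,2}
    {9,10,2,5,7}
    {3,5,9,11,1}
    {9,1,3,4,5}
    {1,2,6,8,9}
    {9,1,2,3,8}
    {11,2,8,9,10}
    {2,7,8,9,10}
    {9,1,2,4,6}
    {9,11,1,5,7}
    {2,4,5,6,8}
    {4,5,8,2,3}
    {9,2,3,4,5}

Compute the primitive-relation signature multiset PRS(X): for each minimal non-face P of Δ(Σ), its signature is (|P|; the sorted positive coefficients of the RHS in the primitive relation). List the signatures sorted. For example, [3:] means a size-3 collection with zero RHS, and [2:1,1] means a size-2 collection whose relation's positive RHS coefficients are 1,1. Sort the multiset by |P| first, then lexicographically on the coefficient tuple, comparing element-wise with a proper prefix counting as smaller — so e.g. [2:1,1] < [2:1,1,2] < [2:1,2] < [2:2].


The 16 primitive collections of Σ (r=11, n=5):

  P={3,6}:  v_{3} + v_{6} = 0  →  sig = [2:]
  P={3,7}:  v_{3} + v_{7} = v_{11}  →  sig = [2:1]
  P={4,7}:  v_{4} + v_{7} = v_{5}  →  sig = [2:1]
  P={6,11}:  v_{6} + v_{11} = v_{7}  →  sig = [2:1]
  P={1,10}:  v_{1} + v_{10} = v_{9} + v_{11}  →  sig = [2:1,1]
  P={4,11}:  v_{4} + v_{11} = v_{3} + v_{5}  →  sig = [2:1,1]
  P={4,10}:  v_{4} + v_{10} = v_{2} + v_{5} + v_{9} + v_{11}  →  sig = [2:1,1,1,1]
  P={3,10}:  v_{3} + v_{10} = v_{2} + v_{9} + 2·v_{11}  →  sig = [2:1,1,2]
  P={6,10}:  v_{6} + v_{10} = v_{2} + 2·v_{7} + v_{9}  →  sig = [2:1,1,2]
  P={1,2,7}:  v_{1} + v_{2} + v_{7} = 0  →  sig = [3:]
  P={4,8,9}:  v_{4} + v_{8} + v_{9} = 0  →  sig = [3:]
  P={1,2,5}:  v_{1} + v_{2} + v_{5} = v_{4}  →  sig = [3:1]
  P={1,2,11}:  v_{1} + v_{2} + v_{11} = v_{3}  →  sig = [3:1]
  P={5,8,9}:  v_{5} + v_{8} + v_{9} = v_{7}  →  sig = [3:1]
  P={5,8,10}:  v_{5} + v_{8} + v_{10} = v_{2} + 2·v_{7} + v_{11}  →  sig = [3:1,1,2]
  P={2,7,9,11}:  v_{2} + v_{7} + v_{9} + v_{11} = v_{10}  →  sig = [4:1]

so the primitive-relation signature multiset is
{ [2:],  [2:1] ×3,  [2:1,1] ×2,  [2:1,1,1,1],  [2:1,1,2] ×2,  [3:] ×2,  [3:1] ×3,  [3:1,1,2],  [4:1] }


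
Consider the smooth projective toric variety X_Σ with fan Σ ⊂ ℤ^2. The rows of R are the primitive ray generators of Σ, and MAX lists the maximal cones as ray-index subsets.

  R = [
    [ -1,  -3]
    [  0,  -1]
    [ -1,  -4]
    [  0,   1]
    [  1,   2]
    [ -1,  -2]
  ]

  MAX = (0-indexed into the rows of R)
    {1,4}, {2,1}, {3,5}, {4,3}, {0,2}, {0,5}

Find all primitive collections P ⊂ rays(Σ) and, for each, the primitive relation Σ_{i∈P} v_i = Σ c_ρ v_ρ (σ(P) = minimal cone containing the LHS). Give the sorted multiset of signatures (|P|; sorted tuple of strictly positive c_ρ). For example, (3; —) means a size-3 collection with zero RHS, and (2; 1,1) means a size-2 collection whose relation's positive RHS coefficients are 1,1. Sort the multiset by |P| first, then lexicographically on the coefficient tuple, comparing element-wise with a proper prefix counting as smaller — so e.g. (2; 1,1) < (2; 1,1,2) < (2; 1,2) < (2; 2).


9 collections generate NE(X_Σ); each relation:

  • {1,3}:  v_{1} + v_{3} = 0  ⇒ sig = (2; —)
  • {4,5}:  v_{4} + v_{5} = 0  ⇒ sig = (2; —)
  • {0,1}:  v_{0} + v_{1} = v_{2}  ⇒ sig = (2; 1)
  • {0,3}:  v_{0} + v_{3} = v_{5}  ⇒ sig = (2; 1)
  • {0,4}:  v_{0} + v_{4} = v_{1}  ⇒ sig = (2; 1)
  • {1,5}:  v_{1} + v_{5} = v_{0}  ⇒ sig = (2; 1)
  • {2,3}:  v_{2} + v_{3} = v_{0}  ⇒ sig = (2; 1)
  • {2,4}:  v_{2} + v_{4} = 2·v_{1}  ⇒ sig = (2; 2)
  • {2,5}:  v_{2} + v_{5} = 2·v_{0}  ⇒ sig = (2; 2)

Signatures (|P|; sorted positive RHS coefficients), sorted:
    |P|=2: 9 collections, coeffs (), (), (1), (1), (1), (1), (1), (2), (2)


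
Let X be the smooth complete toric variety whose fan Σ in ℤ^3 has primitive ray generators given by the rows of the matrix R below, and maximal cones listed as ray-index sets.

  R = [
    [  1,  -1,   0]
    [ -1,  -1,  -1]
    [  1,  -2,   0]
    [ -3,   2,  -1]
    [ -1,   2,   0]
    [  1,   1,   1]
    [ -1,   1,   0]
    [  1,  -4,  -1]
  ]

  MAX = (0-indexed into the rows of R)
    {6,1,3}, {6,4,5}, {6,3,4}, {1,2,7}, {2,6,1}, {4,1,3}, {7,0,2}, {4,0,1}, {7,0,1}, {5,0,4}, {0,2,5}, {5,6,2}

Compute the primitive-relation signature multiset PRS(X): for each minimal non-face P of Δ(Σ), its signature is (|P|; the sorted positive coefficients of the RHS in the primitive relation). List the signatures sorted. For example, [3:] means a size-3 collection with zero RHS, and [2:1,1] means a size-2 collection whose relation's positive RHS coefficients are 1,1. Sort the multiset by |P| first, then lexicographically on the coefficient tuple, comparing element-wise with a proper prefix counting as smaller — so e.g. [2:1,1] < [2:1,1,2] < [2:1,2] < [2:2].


12 collections generate NE(X_Σ); each relation:

  • {0,6}:  v_{0} + v_{6} = 0  ⇒ sig = [2:]
  • {1,5}:  v_{1} + v_{5} = 0  ⇒ sig = [2:]
  • {2,4}:  v_{2} + v_{4} = 0  ⇒ sig = [2:]
  • {0,3}:  v_{0} + v_{3} = v_{1} + v_{4}  ⇒ sig = [2:1,1]
  • {2,3}:  v_{2} + v_{3} = v_{1} + v_{6}  ⇒ sig = [2:1,1]
  • {3,5}:  v_{3} + v_{5} = v_{4} + v_{6}  ⇒ sig = [2:1,1]
  • {4,7}:  v_{4} + v_{7} = v_{0} + v_{1}  ⇒ sig = [2:1,1]
  • {5,7}:  v_{5} + v_{7} = v_{0} + v_{2}  ⇒ sig = [2:1,1]
  • {6,7}:  v_{6} + v_{7} = v_{1} + v_{2}  ⇒ sig = [2:1,1]
  • {3,7}:  v_{3} + v_{7} = 2·v_{1}  ⇒ sig = [2:2]
  • {0,1,2}:  v_{0} + v_{1} + v_{2} = v_{7}  ⇒ sig = [3:1]
  • {1,4,6}:  v_{1} + v_{4} + v_{6} = v_{3}  ⇒ sig = [3:1]

Signatures (|P|; sorted positive RHS coefficients), sorted:
    [2:]
    [2:]
    [2:]
    [2:1,1]
    [2:1,1]
    [2:1,1]
    [2:1,1]
    [2:1,1]
    [2:1,1]
    [2:2]
    [3:1]
    [3:1]


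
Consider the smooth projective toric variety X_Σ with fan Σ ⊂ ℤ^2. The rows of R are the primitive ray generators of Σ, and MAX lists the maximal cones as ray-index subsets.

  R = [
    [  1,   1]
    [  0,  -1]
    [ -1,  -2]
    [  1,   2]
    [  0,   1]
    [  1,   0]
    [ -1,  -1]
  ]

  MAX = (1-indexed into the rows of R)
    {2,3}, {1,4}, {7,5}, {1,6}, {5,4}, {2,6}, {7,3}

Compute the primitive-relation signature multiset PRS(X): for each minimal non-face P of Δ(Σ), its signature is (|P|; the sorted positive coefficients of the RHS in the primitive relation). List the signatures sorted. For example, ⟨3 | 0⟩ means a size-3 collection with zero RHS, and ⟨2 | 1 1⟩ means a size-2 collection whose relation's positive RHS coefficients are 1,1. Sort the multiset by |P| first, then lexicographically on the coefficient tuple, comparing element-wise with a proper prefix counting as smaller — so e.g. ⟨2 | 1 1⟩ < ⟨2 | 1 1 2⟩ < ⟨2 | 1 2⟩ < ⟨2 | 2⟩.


|primitive collections| = 14. Relations:

  {1,7}:  v_{1} + v_{7} = 0  ⟹  sig = ⟨2 | 0⟩
  {2,5}:  v_{2} + v_{5} = 0  ⟹  sig = ⟨2 | 0⟩
  {3,4}:  v_{3} + v_{4} = 0  ⟹  sig = ⟨2 | 0⟩
  {1,2}:  v_{1} + v_{2} = v_{6}  ⟹  sig = ⟨2 | 1⟩
  {1,3}:  v_{1} + v_{3} = v_{2}  ⟹  sig = ⟨2 | 1⟩
  {1,5}:  v_{1} + v_{5} = v_{4}  ⟹  sig = ⟨2 | 1⟩
  {2,4}:  v_{2} + v_{4} = v_{1}  ⟹  sig = ⟨2 | 1⟩
  {2,7}:  v_{2} + v_{7} = v_{3}  ⟹  sig = ⟨2 | 1⟩
  {3,5}:  v_{3} + v_{5} = v_{7}  ⟹  sig = ⟨2 | 1⟩
  {4,7}:  v_{4} + v_{7} = v_{5}  ⟹  sig = ⟨2 | 1⟩
  {5,6}:  v_{5} + v_{6} = v_{1}  ⟹  sig = ⟨2 | 1⟩
  {6,7}:  v_{6} + v_{7} = v_{2}  ⟹  sig = ⟨2 | 1⟩
  {3,6}:  v_{3} + v_{6} = 2·v_{2}  ⟹  sig = ⟨2 | 2⟩
  {4,6}:  v_{4} + v_{6} = 2·v_{1}  ⟹  sig = ⟨2 | 2⟩

Hence PRS(X_Σ) =
    |P|=2: 14 collections, coeffs (), (), (), (1), (1), (1), (1), (1), (1), (1), (1), (1), (2), (2)


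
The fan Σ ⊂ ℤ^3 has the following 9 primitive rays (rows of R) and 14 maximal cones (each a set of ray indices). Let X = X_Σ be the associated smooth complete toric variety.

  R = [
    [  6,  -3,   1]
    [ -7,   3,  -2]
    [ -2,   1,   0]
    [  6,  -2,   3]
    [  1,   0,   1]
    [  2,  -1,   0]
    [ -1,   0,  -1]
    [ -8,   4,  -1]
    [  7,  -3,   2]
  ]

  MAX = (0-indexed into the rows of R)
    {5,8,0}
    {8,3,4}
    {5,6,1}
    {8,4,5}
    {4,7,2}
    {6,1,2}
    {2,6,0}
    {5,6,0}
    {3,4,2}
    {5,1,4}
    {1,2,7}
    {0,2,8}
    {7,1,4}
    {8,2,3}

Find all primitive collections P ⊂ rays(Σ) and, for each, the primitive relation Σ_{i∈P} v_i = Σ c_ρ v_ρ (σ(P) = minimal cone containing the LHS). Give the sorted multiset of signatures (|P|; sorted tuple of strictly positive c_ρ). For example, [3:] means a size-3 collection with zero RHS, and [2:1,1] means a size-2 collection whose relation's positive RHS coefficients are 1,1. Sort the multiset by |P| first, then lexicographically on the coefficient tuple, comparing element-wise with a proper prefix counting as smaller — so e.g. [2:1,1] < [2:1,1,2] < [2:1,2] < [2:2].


Minimal non-faces — 17 found among 9 rays, 14 max cones:

  P={1,8}:  v_{1} + v_{8} = 0 — sig = [2:]
  P={2,5}:  v_{2} + v_{5} = 0 — sig = [2:]
  P={4,6}:  v_{4} + v_{6} = 0 — sig = [2:]
  P={0,1}:  v_{0} + v_{1} = v_{6} — sig = [2:1]
  P={0,4}:  v_{0} + v_{4} = v_{8} — sig = [2:1]
  P={0,7}:  v_{0} + v_{7} = v_{2} — sig = [2:1]
  P={6,8}:  v_{6} + v_{8} = v_{0} — sig = [2:1]
  P={1,3}:  v_{1} + v_{3} = v_{2} + v_{4} — sig = [2:1,1]
  P={3,5}:  v_{3} + v_{5} = v_{4} + v_{8} — sig = [2:1,1]
  P={3,6}:  v_{3} + v_{6} = v_{2} + v_{8} — sig = [2:1,1]
  P={5,7}:  v_{5} + v_{7} = v_{1} + v_{4} — sig = [2:1,1]
  P={6,7}:  v_{6} + v_{7} = v_{1} + v_{2} — sig = [2:1,1]
  P={7,8}:  v_{7} + v_{8} = v_{2} + v_{4} — sig = [2:1,1]
  P={0,3}:  v_{0} + v_{3} = v_{2} + 2·v_{8} — sig = [2:1,2]
  P={3,7}:  v_{3} + v_{7} = 2·v_{2} + 2·v_{4} — sig = [2:2,2]
  P={1,2,4}:  v_{1} + v_{2} + v_{4} = v_{7} — sig = [3:1]
  P={2,4,8}:  v_{2} + v_{4} + v_{8} = v_{3} — sig = [3:1]

Signatures (|P|; sorted positive RHS coefficients), sorted:
{ [2:] ×3,  [2:1] ×4,  [2:1,1] ×6,  [2:1,2],  [2:2,2],  [3:1] ×2 }


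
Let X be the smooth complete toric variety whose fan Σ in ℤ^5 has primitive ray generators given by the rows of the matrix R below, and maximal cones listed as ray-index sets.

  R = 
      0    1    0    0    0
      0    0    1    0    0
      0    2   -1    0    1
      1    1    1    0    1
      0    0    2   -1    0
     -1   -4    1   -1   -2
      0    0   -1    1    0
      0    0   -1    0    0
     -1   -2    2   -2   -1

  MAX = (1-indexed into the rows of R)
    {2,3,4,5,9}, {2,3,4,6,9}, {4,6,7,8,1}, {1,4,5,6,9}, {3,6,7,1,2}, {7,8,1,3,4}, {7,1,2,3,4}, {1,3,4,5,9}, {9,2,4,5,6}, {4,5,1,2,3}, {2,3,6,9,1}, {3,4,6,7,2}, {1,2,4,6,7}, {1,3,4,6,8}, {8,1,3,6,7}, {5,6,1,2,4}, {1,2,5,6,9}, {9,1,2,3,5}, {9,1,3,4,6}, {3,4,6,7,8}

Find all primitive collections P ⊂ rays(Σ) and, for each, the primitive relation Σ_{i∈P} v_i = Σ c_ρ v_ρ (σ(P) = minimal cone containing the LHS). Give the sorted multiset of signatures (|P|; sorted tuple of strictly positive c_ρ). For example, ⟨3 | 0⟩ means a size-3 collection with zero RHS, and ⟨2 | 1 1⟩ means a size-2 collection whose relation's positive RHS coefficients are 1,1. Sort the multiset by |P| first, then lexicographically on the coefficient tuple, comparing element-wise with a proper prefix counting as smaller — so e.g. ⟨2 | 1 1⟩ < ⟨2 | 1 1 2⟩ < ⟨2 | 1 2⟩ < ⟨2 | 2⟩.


Minimal non-faces — 9 found among 9 rays, 20 max cones:

  {2,8}:  v_{2} + v_{8} = 0  so sig = ⟨2 | 0⟩
  {5,7}:  v_{5} + v_{7} = v_{2}  so sig = ⟨2 | 1⟩
  {7,9}:  v_{7} + v_{9} = v_{2} + v_{3} + v_{6}  so sig = ⟨2 | 1 1 1⟩
  {5,8}:  v_{5} + v_{8} = v_{1} + v_{3} + v_{4} + v_{6}  so sig = ⟨2 | 1 1 1 1⟩
  {8,9}:  v_{8} + v_{9} = v_{1} + 2·v_{3} + v_{4} + 2·v_{6}  so sig = ⟨2 | 1 1 2 2⟩
  {3,5,6}:  v_{3} + v_{5} + v_{6} = v_{9}  so sig = ⟨3 | 1⟩
  {1,2,4,9}:  v_{1} + v_{2} + v_{4} + v_{9} = 2·v_{5}  so sig = ⟨4 | 2⟩
  {1,3,4,6,7}:  v_{1} + v_{3} + v_{4} + v_{6} + v_{7} = 0  so sig = ⟨5 | 0⟩
  {1,2,3,4,6}:  v_{1} + v_{2} + v_{3} + v_{4} + v_{6} = v_{5}  so sig = ⟨5 | 1⟩

Hence PRS(X_Σ) =
{ ⟨2 | 0⟩,  ⟨2 | 1⟩,  ⟨2 | 1 1 1⟩,  ⟨2 | 1 1 1 1⟩,  ⟨2 | 1 1 2 2⟩,  ⟨3 | 1⟩,  ⟨4 | 2⟩,  ⟨5 | 0⟩,  ⟨5 | 1⟩ }


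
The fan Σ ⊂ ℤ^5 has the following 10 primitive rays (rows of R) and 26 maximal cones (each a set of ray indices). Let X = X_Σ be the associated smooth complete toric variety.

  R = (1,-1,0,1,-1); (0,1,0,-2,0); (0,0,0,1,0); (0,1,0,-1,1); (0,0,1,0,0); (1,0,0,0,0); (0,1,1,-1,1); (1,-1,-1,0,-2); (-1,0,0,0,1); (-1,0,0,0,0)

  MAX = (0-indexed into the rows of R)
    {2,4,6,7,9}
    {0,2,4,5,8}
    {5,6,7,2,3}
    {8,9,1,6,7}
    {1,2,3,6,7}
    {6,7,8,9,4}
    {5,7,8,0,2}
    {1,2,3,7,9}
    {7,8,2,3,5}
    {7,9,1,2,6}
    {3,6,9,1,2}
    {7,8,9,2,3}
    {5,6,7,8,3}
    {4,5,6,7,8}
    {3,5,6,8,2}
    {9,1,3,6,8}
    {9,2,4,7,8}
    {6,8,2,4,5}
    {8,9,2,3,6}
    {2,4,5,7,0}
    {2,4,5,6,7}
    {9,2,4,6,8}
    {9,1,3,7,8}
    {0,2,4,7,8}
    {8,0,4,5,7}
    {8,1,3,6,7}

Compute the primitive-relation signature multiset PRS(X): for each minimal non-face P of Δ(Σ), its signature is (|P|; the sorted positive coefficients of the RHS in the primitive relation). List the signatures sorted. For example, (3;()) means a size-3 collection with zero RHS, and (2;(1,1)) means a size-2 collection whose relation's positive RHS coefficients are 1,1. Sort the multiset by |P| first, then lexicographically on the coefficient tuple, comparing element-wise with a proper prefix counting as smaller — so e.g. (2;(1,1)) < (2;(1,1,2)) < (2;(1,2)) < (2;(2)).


12 collections generate NE(X_Σ); each relation:

  • {5,9}:  v_{5} + v_{9} = 0  ⟹  sig = (2;())
  • {0,3}:  v_{0} + v_{3} = v_{5}  ⟹  sig = (2;(1))
  • {3,4}:  v_{3} + v_{4} = v_{6}  ⟹  sig = (2;(1))
  • {0,1}:  v_{0} + v_{1} = v_{6} + v_{7}  ⟹  sig = (2;(1,1))
  • {0,6}:  v_{0} + v_{6} = v_{4} + v_{5}  ⟹  sig = (2;(1,1))
  • {1,5}:  v_{1} + v_{5} = v_{3} + v_{6} + v_{7}  ⟹  sig = (2;(1,1,1))
  • {0,9}:  v_{0} + v_{9} = v_{2} + v_{4} + v_{7} + v_{8}  ⟹  sig = (2;(1,1,1,1))
  • {1,4}:  v_{1} + v_{4} = 2·v_{6} + v_{7} + v_{9}  ⟹  sig = (2;(1,1,2))
  • {1,2,8}:  v_{1} + v_{2} + v_{8} = v_{3} + v_{9}  ⟹  sig = (3;(1,1))
  • {2,6,7,8}:  v_{2} + v_{6} + v_{7} + v_{8} = 0  ⟹  sig = (4;())
  • {3,6,7,9}:  v_{3} + v_{6} + v_{7} + v_{9} = v_{1}  ⟹  sig = (4;(1))
  • {2,4,5,7,8}:  v_{2} + v_{4} + v_{5} + v_{7} + v_{8} = v_{0}  ⟹  sig = (5;(1))

so the primitive-relation signature multiset is
    (2;())
    (2;(1))
    (2;(1))
    (2;(1,1))
    (2;(1,1))
    (2;(1,1,1))
    (2;(1,1,1,1))
    (2;(1,1,2))
    (3;(1,1))
    (4;())
    (4;(1))
    (5;(1))


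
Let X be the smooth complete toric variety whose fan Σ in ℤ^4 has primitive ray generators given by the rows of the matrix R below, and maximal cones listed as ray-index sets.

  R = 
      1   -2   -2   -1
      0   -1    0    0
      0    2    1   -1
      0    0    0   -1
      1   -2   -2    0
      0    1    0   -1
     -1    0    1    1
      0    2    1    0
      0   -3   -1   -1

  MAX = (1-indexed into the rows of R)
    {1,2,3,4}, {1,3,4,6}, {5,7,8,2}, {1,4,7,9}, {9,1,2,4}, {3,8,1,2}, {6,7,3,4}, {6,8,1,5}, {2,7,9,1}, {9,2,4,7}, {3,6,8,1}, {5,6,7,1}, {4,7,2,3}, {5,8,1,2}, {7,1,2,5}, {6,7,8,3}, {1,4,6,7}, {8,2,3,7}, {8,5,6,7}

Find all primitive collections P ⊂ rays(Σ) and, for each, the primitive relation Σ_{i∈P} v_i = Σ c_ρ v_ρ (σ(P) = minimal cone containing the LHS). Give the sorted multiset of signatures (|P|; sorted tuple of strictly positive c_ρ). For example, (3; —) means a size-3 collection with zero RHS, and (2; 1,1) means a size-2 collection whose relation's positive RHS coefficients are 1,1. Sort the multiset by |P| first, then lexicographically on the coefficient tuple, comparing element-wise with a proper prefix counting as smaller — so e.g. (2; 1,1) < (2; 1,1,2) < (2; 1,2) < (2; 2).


Primitive collections (11):

  • {2,6}:  v_{2} + v_{6} = v_{4} — sig = (2; 1)
  • {4,5}:  v_{4} + v_{5} = v_{1} — sig = (2; 1)
  • {4,8}:  v_{4} + v_{8} = v_{3} — sig = (2; 1)
  • {3,5}:  v_{3} + v_{5} = v_{1} + v_{8} — sig = (2; 1,1)
  • {8,9}:  v_{8} + v_{9} = v_{2} + v_{4} — sig = (2; 1,1)
  • {5,9}:  v_{5} + v_{9} = 2·v_{1} + v_{2} + v_{7} — sig = (2; 1,1,2)
  • {6,9}:  v_{6} + v_{9} = v_{1} + 2·v_{4} + v_{7} — sig = (2; 1,1,2)
  • {3,9}:  v_{3} + v_{9} = v_{2} + 2·v_{4} — sig = (2; 1,2)
  • {1,7,8}:  v_{1} + v_{7} + v_{8} = 0 — sig = (3; —)
  • {1,3,7}:  v_{1} + v_{3} + v_{7} = v_{4} — sig = (3; 1)
  • {1,2,4,7}:  v_{1} + v_{2} + v_{4} + v_{7} = v_{9} — sig = (4; 1)

Sorted signature multiset PRS(X):
{ (2; 1) ×3,  (2; 1,1) ×2,  (2; 1,1,2) ×2,  (2; 1,2),  (3; —),  (3; 1),  (4; 1) }


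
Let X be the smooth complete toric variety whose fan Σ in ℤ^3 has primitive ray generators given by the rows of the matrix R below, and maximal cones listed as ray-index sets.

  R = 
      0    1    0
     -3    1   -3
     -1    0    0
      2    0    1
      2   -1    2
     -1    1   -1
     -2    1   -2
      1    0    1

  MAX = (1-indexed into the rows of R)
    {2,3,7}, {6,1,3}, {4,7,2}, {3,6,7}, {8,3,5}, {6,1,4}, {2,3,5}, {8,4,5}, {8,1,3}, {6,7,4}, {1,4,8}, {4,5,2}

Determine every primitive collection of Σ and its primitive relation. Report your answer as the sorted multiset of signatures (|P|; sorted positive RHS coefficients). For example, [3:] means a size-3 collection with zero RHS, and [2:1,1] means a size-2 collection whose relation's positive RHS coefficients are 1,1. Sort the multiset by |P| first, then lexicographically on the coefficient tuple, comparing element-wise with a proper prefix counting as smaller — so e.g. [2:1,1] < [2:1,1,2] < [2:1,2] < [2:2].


10 collections generate NE(X_Σ); each relation:

  • {5,7}:  v_{5} + v_{7} = 0  so sig = [2:]
  • {2,8}:  v_{2} + v_{8} = v_{7}  so sig = [2:1]
  • {3,4}:  v_{3} + v_{4} = v_{8}  so sig = [2:1]
  • {5,6}:  v_{5} + v_{6} = v_{8}  so sig = [2:1]
  • {6,8}:  v_{6} + v_{8} = v_{1}  so sig = [2:1]
  • {7,8}:  v_{7} + v_{8} = v_{6}  so sig = [2:1]
  • {1,2}:  v_{1} + v_{2} = v_{6} + v_{7}  so sig = [2:1,1]
  • {1,5}:  v_{1} + v_{5} = 2·v_{8}  so sig = [2:2]
  • {1,7}:  v_{1} + v_{7} = 2·v_{6}  so sig = [2:2]
  • {2,6}:  v_{2} + v_{6} = 2·v_{7}  so sig = [2:2]

so the primitive-relation signature multiset is
    |P|=2: 10 collections, coeffs (), (1), (1), (1), (1), (1), (1,1), (2), (2), (2)


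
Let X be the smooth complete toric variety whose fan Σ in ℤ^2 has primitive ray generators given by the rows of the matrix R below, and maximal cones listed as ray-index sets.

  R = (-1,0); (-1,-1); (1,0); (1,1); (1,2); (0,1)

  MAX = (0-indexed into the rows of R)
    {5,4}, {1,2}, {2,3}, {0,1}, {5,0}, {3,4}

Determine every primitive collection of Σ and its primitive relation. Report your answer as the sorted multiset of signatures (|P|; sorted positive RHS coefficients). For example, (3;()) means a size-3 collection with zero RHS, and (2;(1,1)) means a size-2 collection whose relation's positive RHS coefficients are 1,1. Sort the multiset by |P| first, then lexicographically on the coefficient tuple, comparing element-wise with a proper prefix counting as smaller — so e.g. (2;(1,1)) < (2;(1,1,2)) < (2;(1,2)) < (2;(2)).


The 9 primitive collections of Σ (r=6, n=2):

  P = {0,2}:  v_{0} + v_{2} = 0 ; sig = (2;())
  P = {1,3}:  v_{1} + v_{3} = 0 ; sig = (2;())
  P = {0,3}:  v_{0} + v_{3} = v_{5} ; sig = (2;(1))
  P = {1,4}:  v_{1} + v_{4} = v_{5} ; sig = (2;(1))
  P = {1,5}:  v_{1} + v_{5} = v_{0} ; sig = (2;(1))
  P = {2,5}:  v_{2} + v_{5} = v_{3} ; sig = (2;(1))
  P = {3,5}:  v_{3} + v_{5} = v_{4} ; sig = (2;(1))
  P = {0,4}:  v_{0} + v_{4} = 2·v_{5} ; sig = (2;(2))
  P = {2,4}:  v_{2} + v_{4} = 2·v_{3} ; sig = (2;(2))

so the primitive-relation signature multiset is
    |P|=2: 9 collections, coeffs (), (), (1), (1), (1), (1), (1), (2), (2)


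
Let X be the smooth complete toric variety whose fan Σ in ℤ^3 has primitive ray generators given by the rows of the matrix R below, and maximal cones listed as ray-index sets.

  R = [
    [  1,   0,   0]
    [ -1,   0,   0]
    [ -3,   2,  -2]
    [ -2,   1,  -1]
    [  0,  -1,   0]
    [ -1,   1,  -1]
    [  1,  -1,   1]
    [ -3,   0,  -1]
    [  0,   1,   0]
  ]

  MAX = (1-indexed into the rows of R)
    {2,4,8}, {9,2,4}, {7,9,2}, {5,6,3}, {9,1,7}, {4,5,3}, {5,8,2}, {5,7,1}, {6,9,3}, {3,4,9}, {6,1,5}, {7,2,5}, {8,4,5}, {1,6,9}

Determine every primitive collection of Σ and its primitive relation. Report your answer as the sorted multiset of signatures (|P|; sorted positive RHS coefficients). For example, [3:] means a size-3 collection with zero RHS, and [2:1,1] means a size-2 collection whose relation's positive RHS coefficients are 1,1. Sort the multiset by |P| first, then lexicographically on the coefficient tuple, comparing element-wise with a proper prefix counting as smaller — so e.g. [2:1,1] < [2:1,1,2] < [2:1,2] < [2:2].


16 minimal non-faces of Δ(Σ) (on 9 rays):

  P={1,2}:  v_{1} + v_{2} = 0  ⇒ sig = [2:]
  P={5,9}:  v_{5} + v_{9} = 0  ⇒ sig = [2:]
  P={6,7}:  v_{6} + v_{7} = 0  ⇒ sig = [2:]
  P={1,4}:  v_{1} + v_{4} = v_{6}  ⇒ sig = [2:1]
  P={2,6}:  v_{2} + v_{6} = v_{4}  ⇒ sig = [2:1]
  P={3,7}:  v_{3} + v_{7} = v_{4}  ⇒ sig = [2:1]
  P={4,6}:  v_{4} + v_{6} = v_{3}  ⇒ sig = [2:1]
  P={4,7}:  v_{4} + v_{7} = v_{2}  ⇒ sig = [2:1]
  P={1,8}:  v_{1} + v_{8} = v_{4} + v_{5}  ⇒ sig = [2:1,1]
  P={8,9}:  v_{8} + v_{9} = v_{2} + v_{4}  ⇒ sig = [2:1,1]
  P={6,8}:  v_{6} + v_{8} = 2·v_{4} + v_{5}  ⇒ sig = [2:1,2]
  P={7,8}:  v_{7} + v_{8} = 2·v_{2} + v_{5}  ⇒ sig = [2:1,2]
  P={3,8}:  v_{3} + v_{8} = 3·v_{4} + v_{5}  ⇒ sig = [2:1,3]
  P={1,3}:  v_{1} + v_{3} = 2·v_{6}  ⇒ sig = [2:2]
  P={2,3}:  v_{2} + v_{3} = 2·v_{4}  ⇒ sig = [2:2]
  P={2,4,5}:  v_{2} + v_{4} + v_{5} = v_{8}  ⇒ sig = [3:1]

Sorted signature multiset PRS(X):
[[2:], [2:], [2:], [2:1], [2:1], [2:1], [2:1], [2:1], [2:1,1], [2:1,1], [2:1,2], [2:1,2], [2:1,3], [2:2], [2:2], [3:1]]


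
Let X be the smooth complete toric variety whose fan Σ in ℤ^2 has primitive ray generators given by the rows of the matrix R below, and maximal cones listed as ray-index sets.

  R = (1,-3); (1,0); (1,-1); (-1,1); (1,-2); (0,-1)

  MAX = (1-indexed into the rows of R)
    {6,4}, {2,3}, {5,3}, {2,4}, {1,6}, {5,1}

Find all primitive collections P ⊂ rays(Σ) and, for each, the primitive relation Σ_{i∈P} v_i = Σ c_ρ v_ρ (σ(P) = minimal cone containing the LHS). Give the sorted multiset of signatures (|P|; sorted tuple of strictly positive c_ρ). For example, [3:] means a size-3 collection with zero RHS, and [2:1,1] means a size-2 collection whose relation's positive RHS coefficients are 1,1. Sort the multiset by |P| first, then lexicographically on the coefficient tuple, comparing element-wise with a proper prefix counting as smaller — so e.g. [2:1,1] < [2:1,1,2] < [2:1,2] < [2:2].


Primitive collections (9):

  P = {3,4}:  v_{3} + v_{4} = 0  ⟹  sig = [2:]
  P = {2,6}:  v_{2} + v_{6} = v_{3}  ⟹  sig = [2:1]
  P = {3,6}:  v_{3} + v_{6} = v_{5}  ⟹  sig = [2:1]
  P = {4,5}:  v_{4} + v_{5} = v_{6}  ⟹  sig = [2:1]
  P = {5,6}:  v_{5} + v_{6} = v_{1}  ⟹  sig = [2:1]
  P = {1,2}:  v_{1} + v_{2} = v_{3} + v_{5}  ⟹  sig = [2:1,1]
  P = {1,3}:  v_{1} + v_{3} = 2·v_{5}  ⟹  sig = [2:2]
  P = {1,4}:  v_{1} + v_{4} = 2·v_{6}  ⟹  sig = [2:2]
  P = {2,5}:  v_{2} + v_{5} = 2·v_{3}  ⟹  sig = [2:2]

Hence PRS(X_Σ) =
[[2:], [2:1], [2:1], [2:1], [2:1], [2:1,1], [2:2], [2:2], [2:2]]


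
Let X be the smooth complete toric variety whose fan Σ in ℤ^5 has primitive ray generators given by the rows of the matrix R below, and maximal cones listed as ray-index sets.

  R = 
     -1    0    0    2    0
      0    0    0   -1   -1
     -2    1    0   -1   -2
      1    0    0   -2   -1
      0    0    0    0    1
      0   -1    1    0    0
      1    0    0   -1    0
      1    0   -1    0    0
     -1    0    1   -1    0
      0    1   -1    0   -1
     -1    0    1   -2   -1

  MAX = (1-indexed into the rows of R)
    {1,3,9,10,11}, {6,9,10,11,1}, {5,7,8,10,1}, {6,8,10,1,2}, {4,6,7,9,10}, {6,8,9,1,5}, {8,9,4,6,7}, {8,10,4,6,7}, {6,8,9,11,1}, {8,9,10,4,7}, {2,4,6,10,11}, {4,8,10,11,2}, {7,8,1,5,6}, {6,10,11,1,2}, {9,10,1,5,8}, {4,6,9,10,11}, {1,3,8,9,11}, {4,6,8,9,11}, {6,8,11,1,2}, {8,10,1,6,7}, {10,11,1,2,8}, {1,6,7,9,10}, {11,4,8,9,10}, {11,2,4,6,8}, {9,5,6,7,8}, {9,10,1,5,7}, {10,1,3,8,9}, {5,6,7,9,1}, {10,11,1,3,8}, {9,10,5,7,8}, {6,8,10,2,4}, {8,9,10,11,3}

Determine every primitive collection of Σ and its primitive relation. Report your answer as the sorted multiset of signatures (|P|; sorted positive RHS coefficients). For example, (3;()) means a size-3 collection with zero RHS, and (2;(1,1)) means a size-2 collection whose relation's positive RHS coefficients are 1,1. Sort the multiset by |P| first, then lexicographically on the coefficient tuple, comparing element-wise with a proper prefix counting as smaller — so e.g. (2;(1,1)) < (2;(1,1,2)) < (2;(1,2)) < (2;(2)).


17 minimal non-faces of Δ(Σ) (on 11 rays):

  P = {2,7}:  v_{2} + v_{7} = v_{4}  →  sig = (2;(1))
  P = {2,9}:  v_{2} + v_{9} = v_{11}  →  sig = (2;(1))
  P = {1,4}:  v_{1} + v_{4} = v_{6} + v_{10}  →  sig = (2;(1,1))
  P = {2,5}:  v_{2} + v_{5} = v_{8} + v_{9}  →  sig = (2;(1,1))
  P = {3,7}:  v_{3} + v_{7} = v_{10} + v_{11}  →  sig = (2;(1,1))
  P = {7,11}:  v_{7} + v_{11} = v_{4} + v_{9}  →  sig = (2;(1,1))
  P = {3,4}:  v_{3} + v_{4} = v_{2} + v_{10} + v_{11}  →  sig = (2;(1,1,1))
  P = {3,6}:  v_{3} + v_{6} = v_{1} + v_{2} + v_{11}  →  sig = (2;(1,1,1))
  P = {4,5}:  v_{4} + v_{5} = v_{7} + v_{8} + v_{9}  →  sig = (2;(1,1,1))
  P = {2,3}:  v_{2} + v_{3} = v_{1} + v_{8} + v_{10} + 2·v_{11}  →  sig = (2;(1,1,1,2))
  P = {3,5}:  v_{3} + v_{5} = v_{1} + 2·v_{8} + 3·v_{9} + v_{10}  →  sig = (2;(1,1,2,3))
  P = {5,11}:  v_{5} + v_{11} = v_{8} + 2·v_{9}  →  sig = (2;(1,2))
  P = {5,6,10}:  v_{5} + v_{6} + v_{10} = 0  →  sig = (3;())
  P = {1,7,8,9}:  v_{1} + v_{7} + v_{8} + v_{9} = 0  →  sig = (4;())
  P = {6,8,9,10}:  v_{6} + v_{8} + v_{9} + v_{10} = v_{2}  →  sig = (4;(1))
  P = {6,8,10,11}:  v_{6} + v_{8} + v_{10} + v_{11} = 2·v_{2}  →  sig = (4;(2))
  P = {1,8,9,10,11}:  v_{1} + v_{8} + v_{9} + v_{10} + v_{11} = v_{3}  →  sig = (5;(1))

Signatures (|P|; sorted positive RHS coefficients), sorted:
    (2;(1))
    (2;(1))
    (2;(1,1))
    (2;(1,1))
    (2;(1,1))
    (2;(1,1))
    (2;(1,1,1))
    (2;(1,1,1))
    (2;(1,1,1))
    (2;(1,1,1,2))
    (2;(1,1,2,3))
    (2;(1,2))
    (3;())
    (4;())
    (4;(1))
    (4;(2))
    (5;(1))


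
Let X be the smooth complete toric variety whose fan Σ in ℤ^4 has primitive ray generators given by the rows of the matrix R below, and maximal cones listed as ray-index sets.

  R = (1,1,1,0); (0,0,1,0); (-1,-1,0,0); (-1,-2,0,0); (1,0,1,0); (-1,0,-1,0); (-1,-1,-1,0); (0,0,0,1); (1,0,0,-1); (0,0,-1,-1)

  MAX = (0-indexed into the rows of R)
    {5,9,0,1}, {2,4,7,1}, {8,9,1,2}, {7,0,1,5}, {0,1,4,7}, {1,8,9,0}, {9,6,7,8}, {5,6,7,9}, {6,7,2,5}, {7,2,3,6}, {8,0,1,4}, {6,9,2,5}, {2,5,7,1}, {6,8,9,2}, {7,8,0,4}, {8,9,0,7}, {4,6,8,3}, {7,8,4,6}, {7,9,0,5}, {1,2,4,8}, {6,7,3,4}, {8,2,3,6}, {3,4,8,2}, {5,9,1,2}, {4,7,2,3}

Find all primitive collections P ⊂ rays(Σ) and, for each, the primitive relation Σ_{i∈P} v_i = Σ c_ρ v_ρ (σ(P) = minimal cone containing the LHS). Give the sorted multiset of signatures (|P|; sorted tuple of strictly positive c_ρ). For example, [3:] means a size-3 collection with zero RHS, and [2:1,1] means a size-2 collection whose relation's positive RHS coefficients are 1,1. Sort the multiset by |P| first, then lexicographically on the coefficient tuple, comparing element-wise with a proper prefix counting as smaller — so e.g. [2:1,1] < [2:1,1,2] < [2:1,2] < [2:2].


Primitive collections (16):

  P = {0,6}:  v_{0} + v_{6} = 0 ; sig = [2:]
  P = {4,5}:  v_{4} + v_{5} = 0 ; sig = [2:]
  P = {0,2}:  v_{0} + v_{2} = v_{1} ; sig = [2:1]
  P = {1,6}:  v_{1} + v_{6} = v_{2} ; sig = [2:1]
  P = {4,9}:  v_{4} + v_{9} = v_{8} ; sig = [2:1]
  P = {5,8}:  v_{5} + v_{8} = v_{9} ; sig = [2:1]
  P = {0,3}:  v_{0} + v_{3} = v_{2} + v_{4} ; sig = [2:1,1]
  P = {3,5}:  v_{3} + v_{5} = v_{2} + v_{6} ; sig = [2:1,1]
  P = {3,9}:  v_{3} + v_{9} = v_{2} + v_{6} + v_{8} ; sig = [2:1,1,1]
  P = {1,3}:  v_{1} + v_{3} = 2·v_{2} + v_{4} ; sig = [2:1,2]
  P = {1,7,9}:  v_{1} + v_{7} + v_{9} = 0 ; sig = [3:]
  P = {1,7,8}:  v_{1} + v_{7} + v_{8} = v_{4} ; sig = [3:1]
  P = {2,4,6}:  v_{2} + v_{4} + v_{6} = v_{3} ; sig = [3:1]
  P = {2,7,9}:  v_{2} + v_{7} + v_{9} = v_{6} ; sig = [3:1]
  P = {2,7,8}:  v_{2} + v_{7} + v_{8} = v_{4} + v_{6} ; sig = [3:1,1]
  P = {3,7,8}:  v_{3} + v_{7} + v_{8} = 2·v_{4} + 2·v_{6} ; sig = [3:2,2]

so the primitive-relation signature multiset is
{ [2:] ×2,  [2:1] ×4,  [2:1,1] ×2,  [2:1,1,1],  [2:1,2],  [3:],  [3:1] ×3,  [3:1,1],  [3:2,2] }


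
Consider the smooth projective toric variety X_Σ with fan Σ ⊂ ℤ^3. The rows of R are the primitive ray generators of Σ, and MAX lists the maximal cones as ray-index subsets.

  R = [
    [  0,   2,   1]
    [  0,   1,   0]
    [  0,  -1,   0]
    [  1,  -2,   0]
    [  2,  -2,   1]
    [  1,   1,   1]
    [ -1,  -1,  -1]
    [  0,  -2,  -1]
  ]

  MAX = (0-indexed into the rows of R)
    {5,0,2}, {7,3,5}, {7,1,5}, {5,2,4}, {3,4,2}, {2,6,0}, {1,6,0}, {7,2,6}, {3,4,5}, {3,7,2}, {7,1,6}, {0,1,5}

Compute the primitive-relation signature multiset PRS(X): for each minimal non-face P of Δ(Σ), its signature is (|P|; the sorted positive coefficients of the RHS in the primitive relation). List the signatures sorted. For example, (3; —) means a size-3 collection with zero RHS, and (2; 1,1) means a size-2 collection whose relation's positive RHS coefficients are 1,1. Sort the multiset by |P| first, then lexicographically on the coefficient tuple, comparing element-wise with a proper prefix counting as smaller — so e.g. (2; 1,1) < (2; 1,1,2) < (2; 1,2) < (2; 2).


The 12 primitive collections of Σ (r=8, n=3):

  P={0,7}:  v_{0} + v_{7} = 0  ⟹  sig = (2; —)
  P={1,2}:  v_{1} + v_{2} = 0  ⟹  sig = (2; —)
  P={5,6}:  v_{5} + v_{6} = 0  ⟹  sig = (2; —)
  P={0,3}:  v_{0} + v_{3} = v_{2} + v_{5}  ⟹  sig = (2; 1,1)
  P={1,3}:  v_{1} + v_{3} = v_{5} + v_{7}  ⟹  sig = (2; 1,1)
  P={1,4}:  v_{1} + v_{4} = v_{3} + v_{5}  ⟹  sig = (2; 1,1)
  P={3,6}:  v_{3} + v_{6} = v_{2} + v_{7}  ⟹  sig = (2; 1,1)
  P={4,6}:  v_{4} + v_{6} = v_{2} + v_{3}  ⟹  sig = (2; 1,1)
  P={4,7}:  v_{4} + v_{7} = 2·v_{3}  ⟹  sig = (2; 2)
  P={0,4}:  v_{0} + v_{4} = 2·v_{2} + 2·v_{5}  ⟹  sig = (2; 2,2)
  P={2,3,5}:  v_{2} + v_{3} + v_{5} = v_{4}  ⟹  sig = (3; 1)
  P={2,5,7}:  v_{2} + v_{5} + v_{7} = v_{3}  ⟹  sig = (3; 1)

Hence PRS(X_Σ) =
    (2; —)
    (2; —)
    (2; —)
    (2; 1,1)
    (2; 1,1)
    (2; 1,1)
    (2; 1,1)
    (2; 1,1)
    (2; 2)
    (2; 2,2)
    (3; 1)
    (3; 1)


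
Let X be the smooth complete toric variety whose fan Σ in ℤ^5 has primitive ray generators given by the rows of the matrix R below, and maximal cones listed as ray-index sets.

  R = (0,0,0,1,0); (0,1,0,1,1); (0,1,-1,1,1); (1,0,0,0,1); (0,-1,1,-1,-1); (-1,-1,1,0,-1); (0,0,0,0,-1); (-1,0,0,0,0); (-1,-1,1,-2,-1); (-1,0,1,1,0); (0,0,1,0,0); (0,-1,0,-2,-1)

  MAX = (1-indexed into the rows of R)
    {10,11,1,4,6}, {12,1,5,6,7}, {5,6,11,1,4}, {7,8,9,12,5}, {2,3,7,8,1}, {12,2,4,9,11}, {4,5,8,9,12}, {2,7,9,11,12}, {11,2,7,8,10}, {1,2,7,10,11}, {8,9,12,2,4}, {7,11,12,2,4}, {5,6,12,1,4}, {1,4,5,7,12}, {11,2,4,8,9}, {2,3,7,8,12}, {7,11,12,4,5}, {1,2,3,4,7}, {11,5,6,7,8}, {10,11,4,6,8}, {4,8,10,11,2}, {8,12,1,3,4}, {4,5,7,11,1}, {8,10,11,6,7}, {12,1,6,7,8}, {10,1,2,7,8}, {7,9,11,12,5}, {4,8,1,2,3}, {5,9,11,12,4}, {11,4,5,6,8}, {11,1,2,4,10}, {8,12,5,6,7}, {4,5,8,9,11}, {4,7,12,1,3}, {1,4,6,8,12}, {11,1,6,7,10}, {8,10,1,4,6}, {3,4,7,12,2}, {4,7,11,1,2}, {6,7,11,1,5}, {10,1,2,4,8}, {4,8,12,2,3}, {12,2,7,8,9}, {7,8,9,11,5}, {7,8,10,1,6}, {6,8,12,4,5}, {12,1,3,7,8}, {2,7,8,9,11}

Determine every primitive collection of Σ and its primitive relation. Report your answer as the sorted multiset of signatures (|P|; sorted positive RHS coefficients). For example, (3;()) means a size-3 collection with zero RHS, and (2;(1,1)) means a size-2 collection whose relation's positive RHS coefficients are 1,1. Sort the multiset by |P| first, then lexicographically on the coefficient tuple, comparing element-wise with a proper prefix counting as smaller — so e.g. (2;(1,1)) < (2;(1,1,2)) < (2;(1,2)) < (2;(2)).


Minimal non-faces — 22 found among 12 rays, 48 max cones:

  • {3,5}:  v_{3} + v_{5} = 0  so sig = (2;())
  • {2,5}:  v_{2} + v_{5} = v_{11}  so sig = (2;(1))
  • {2,6}:  v_{2} + v_{6} = v_{10}  so sig = (2;(1))
  • {3,11}:  v_{3} + v_{11} = v_{2}  so sig = (2;(1))
  • {1,9}:  v_{1} + v_{9} = v_{5} + v_{8}  so sig = (2;(1,1))
  • {3,6}:  v_{3} + v_{6} = v_{1} + v_{8}  so sig = (2;(1,1))
  • {5,10}:  v_{5} + v_{10} = v_{6} + v_{11}  so sig = (2;(1,1))
  • {10,12}:  v_{10} + v_{12} = v_{5} + v_{8}  so sig = (2;(1,1))
  • {3,9}:  v_{3} + v_{9} = v_{2} + v_{8} + v_{12}  so sig = (2;(1,1,1))
  • {3,10}:  v_{3} + v_{10} = v_{1} + v_{2} + v_{8}  so sig = (2;(1,1,1))
  • {9,10}:  v_{9} + v_{10} = v_{5} + 2·v_{8} + v_{11}  so sig = (2;(1,1,2))
  • {6,9}:  v_{6} + v_{9} = 2·v_{5} + 2·v_{8}  so sig = (2;(2,2))
  • {1,2,12}:  v_{1} + v_{2} + v_{12} = 0  so sig = (3;())
  • {4,7,8}:  v_{4} + v_{7} + v_{8} = 0  so sig = (3;())
  • {1,5,8}:  v_{1} + v_{5} + v_{8} = v_{6}  so sig = (3;(1))
  • {1,8,11}:  v_{1} + v_{8} + v_{11} = v_{10}  so sig = (3;(1))
  • {1,11,12}:  v_{1} + v_{11} + v_{12} = v_{5}  so sig = (3;(1))
  • {8,11,12}:  v_{8} + v_{11} + v_{12} = v_{9}  so sig = (3;(1))
  • {4,6,7}:  v_{4} + v_{6} + v_{7} = v_{1} + v_{5}  so sig = (3;(1,1))
  • {4,7,9}:  v_{4} + v_{7} + v_{9} = v_{11} + v_{12}  so sig = (3;(1,1))
  • {4,7,10}:  v_{4} + v_{7} + v_{10} = v_{1} + v_{11}  so sig = (3;(1,1))
  • {6,11,12}:  v_{6} + v_{11} + v_{12} = 2·v_{5} + v_{8}  so sig = (3;(1,2))

Hence PRS(X_Σ) =
{ (2;()),  (2;(1)) ×3,  (2;(1,1)) ×4,  (2;(1,1,1)) ×2,  (2;(1,1,2)),  (2;(2,2)),  (3;()) ×2,  (3;(1)) ×4,  (3;(1,1)) ×3,  (3;(1,2)) }


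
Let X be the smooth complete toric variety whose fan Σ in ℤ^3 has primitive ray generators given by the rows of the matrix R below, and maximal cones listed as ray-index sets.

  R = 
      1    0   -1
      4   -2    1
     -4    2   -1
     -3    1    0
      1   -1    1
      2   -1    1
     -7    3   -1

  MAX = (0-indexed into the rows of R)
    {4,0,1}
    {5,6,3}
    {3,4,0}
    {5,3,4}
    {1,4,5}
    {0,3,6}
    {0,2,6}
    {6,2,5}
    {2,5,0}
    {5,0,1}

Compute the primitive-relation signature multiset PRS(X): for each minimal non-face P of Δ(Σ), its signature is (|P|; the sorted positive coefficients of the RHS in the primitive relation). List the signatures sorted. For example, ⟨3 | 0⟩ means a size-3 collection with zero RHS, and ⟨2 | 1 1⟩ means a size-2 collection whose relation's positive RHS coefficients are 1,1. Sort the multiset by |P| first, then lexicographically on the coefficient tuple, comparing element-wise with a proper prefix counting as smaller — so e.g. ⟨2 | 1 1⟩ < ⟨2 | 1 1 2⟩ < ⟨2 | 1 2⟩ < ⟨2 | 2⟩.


9 collections generate NE(X_Σ); each relation:

  {1,2}:  v_{1} + v_{2} = 0  ⟹  sig = ⟨2 | 0⟩
  {1,3}:  v_{1} + v_{3} = v_{4}  ⟹  sig = ⟨2 | 1⟩
  {1,6}:  v_{1} + v_{6} = v_{3}  ⟹  sig = ⟨2 | 1⟩
  {2,3}:  v_{2} + v_{3} = v_{6}  ⟹  sig = ⟨2 | 1⟩
  {2,4}:  v_{2} + v_{4} = v_{3}  ⟹  sig = ⟨2 | 1⟩
  {4,6}:  v_{4} + v_{6} = 2·v_{3}  ⟹  sig = ⟨2 | 2⟩
  {0,3,5}:  v_{0} + v_{3} + v_{5} = 0  ⟹  sig = ⟨3 | 0⟩
  {0,4,5}:  v_{0} + v_{4} + v_{5} = v_{1}  ⟹  sig = ⟨3 | 1⟩
  {0,5,6}:  v_{0} + v_{5} + v_{6} = v_{2}  ⟹  sig = ⟨3 | 1⟩

Signatures (|P|; sorted positive RHS coefficients), sorted:
    ⟨2 | 0⟩
    ⟨2 | 1⟩
    ⟨2 | 1⟩
    ⟨2 | 1⟩
    ⟨2 | 1⟩
    ⟨2 | 2⟩
    ⟨3 | 0⟩
    ⟨3 | 1⟩
    ⟨3 | 1⟩


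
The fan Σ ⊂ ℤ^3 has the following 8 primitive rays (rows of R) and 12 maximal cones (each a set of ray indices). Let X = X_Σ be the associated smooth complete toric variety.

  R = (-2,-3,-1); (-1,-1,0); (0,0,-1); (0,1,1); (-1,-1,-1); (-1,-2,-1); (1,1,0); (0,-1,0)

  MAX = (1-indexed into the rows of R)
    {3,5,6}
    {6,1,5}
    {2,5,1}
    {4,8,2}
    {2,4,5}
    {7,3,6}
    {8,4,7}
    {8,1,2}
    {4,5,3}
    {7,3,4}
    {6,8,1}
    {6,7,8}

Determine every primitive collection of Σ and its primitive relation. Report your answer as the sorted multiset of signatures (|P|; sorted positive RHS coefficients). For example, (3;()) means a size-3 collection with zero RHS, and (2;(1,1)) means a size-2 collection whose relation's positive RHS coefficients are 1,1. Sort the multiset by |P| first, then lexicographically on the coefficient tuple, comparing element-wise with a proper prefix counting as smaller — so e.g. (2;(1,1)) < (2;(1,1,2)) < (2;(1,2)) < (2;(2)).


10 minimal non-faces of Δ(Σ) (on 8 rays):

  • {2,7}:  v_{2} + v_{7} = 0  so sig = (2;())
  • {1,7}:  v_{1} + v_{7} = v_{6}  so sig = (2;(1))
  • {2,3}:  v_{2} + v_{3} = v_{5}  so sig = (2;(1))
  • {2,6}:  v_{2} + v_{6} = v_{1}  so sig = (2;(1))
  • {4,6}:  v_{4} + v_{6} = v_{2}  so sig = (2;(1))
  • {5,7}:  v_{5} + v_{7} = v_{3}  so sig = (2;(1))
  • {5,8}:  v_{5} + v_{8} = v_{6}  so sig = (2;(1))
  • {1,3}:  v_{1} + v_{3} = v_{5} + v_{6}  so sig = (2;(1,1))
  • {3,8}:  v_{3} + v_{8} = v_{6} + v_{7}  so sig = (2;(1,1))
  • {1,4}:  v_{1} + v_{4} = 2·v_{2}  so sig = (2;(2))

Hence PRS(X_Σ) =
    |P|=2: 10 collections, coeffs (), (1), (1), (1), (1), (1), (1), (1,1), (1,1), (2)
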